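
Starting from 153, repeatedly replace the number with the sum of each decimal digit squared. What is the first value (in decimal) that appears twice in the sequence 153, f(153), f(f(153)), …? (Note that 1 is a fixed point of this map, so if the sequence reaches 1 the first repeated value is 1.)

89

153 → 1² + 5² + 3² = 1 + 25 + 9 = 35
35 → 3² + 5² = 9 + 25 = 34
34 → 3² + 4² = 9 + 16 = 25
25 → 2² + 5² = 4 + 25 = 29
29 → 2² + 9² = 4 + 81 = 85
85 → 8² + 5² = 64 + 25 = 89
89 → 8² + 9² = 64 + 81 = 145
145 → 1² + 4² + 5² = 1 + 16 + 25 = 42
42 → 4² + 2² = 16 + 4 = 20
20 → 2² + 0² = 4 + 0 = 4
4 → 4² = 16
16 → 1² + 6² = 1 + 36 = 37
37 → 3² + 7² = 9 + 49 = 58
58 → 5² + 8² = 25 + 64 = 89  — 89 already appeared earlier.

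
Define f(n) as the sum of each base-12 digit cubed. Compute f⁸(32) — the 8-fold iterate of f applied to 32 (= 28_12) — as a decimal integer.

32 = (2,8)_12 → 2³ + 8³ = 520
520 = (3,7,4)_12 → 3³ + 7³ + 4³ = 434
434 = (3,0,2)_12 → 3³ + 0³ + 2³ = 35
35 = (2,11)_12 → 2³ + 11³ = 1339
1339 = (9,3,7)_12 → 9³ + 3³ + 7³ = 1099
1099 = (7,7,7)_12 → 7³ + 7³ + 7³ = 1029
1029 = (7,1,9)_12 → 7³ + 1³ + 9³ = 1073
1073 = (7,5,5)_12 → 7³ + 5³ + 5³ = 593

593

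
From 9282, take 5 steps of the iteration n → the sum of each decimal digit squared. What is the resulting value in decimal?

9282 → 9² + 2² + 8² + 2² = 153
153 → 1² + 5² + 3² = 35
35 → 3² + 5² = 34
34 → 3² + 4² = 25
25 → 2² + 5² = 29

29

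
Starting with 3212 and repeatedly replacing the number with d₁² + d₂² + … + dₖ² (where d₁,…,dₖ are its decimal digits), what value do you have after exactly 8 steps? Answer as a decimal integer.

42

3212 → 3² + 2² + 1² + 2² = 18
18 → 1² + 8² = 65
65 → 6² + 5² = 61
61 → 6² + 1² = 37
37 → 3² + 7² = 58
58 → 5² + 8² = 89
89 → 8² + 9² = 145
145 → 1² + 4² + 5² = 42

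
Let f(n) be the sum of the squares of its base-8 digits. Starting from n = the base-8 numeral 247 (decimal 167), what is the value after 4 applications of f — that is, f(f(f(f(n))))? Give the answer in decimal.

167 = (2,4,7)_8 → 2² + 4² + 7² = 69
69 = (1,0,5)_8 → 1² + 0² + 5² = 26
26 = (3,2)_8 → 3² + 2² = 13
13 = (1,5)_8 → 1² + 5² = 26

26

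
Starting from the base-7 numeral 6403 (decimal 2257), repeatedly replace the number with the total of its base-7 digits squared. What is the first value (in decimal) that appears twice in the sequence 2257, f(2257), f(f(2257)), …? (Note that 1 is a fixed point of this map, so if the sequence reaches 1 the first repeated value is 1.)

2257 = (6,4,0,3)_7 → 6² + 4² + 0² + 3² = 36 + 16 + 0 + 9 = 61
61 = (1,1,5)_7 → 1² + 1² + 5² = 1 + 1 + 25 = 27
27 = (3,6)_7 → 3² + 6² = 9 + 36 = 45
45 = (6,3)_7 → 6² + 3² = 36 + 9 = 45  — 45 already appeared earlier.

45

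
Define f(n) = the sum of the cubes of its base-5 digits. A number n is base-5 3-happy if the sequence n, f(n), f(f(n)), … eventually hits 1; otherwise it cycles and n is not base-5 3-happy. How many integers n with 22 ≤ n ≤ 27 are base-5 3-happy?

1

22: 22 → 72 → 80 → 28 → 28  (repeats 28)
23: 23 → 91 → 55 → 9 → 65 → 35 → 9  (repeats 9)
24: 24 → 128 → 28 → 28  (repeats 28)
25: 25 → 1  (reaches 1)
26: 26 → 2 → 8 → 28 → 28  (repeats 28)
27: 27 → 9 → 65 → 35 → 9  (repeats 9)
base-5 3-happy: 25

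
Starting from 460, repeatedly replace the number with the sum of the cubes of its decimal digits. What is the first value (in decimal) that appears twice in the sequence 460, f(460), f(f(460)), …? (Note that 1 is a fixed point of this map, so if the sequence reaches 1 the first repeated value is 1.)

133

460 → 4³ + 6³ + 0³ = 280
280 → 2³ + 8³ + 0³ = 520
520 → 5³ + 2³ + 0³ = 133
133 → 1³ + 3³ + 3³ = 55
55 → 5³ + 5³ = 250
250 → 2³ + 5³ + 0³ = 133  — 133 already appeared earlier.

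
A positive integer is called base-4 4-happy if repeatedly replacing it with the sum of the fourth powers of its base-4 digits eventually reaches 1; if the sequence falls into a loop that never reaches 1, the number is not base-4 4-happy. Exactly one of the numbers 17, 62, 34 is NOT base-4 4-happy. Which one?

17: 17 → 2 → 16 → 1  — reaches 1 (base-4 4-happy)
62: 62 → 178 → 113 → 83 → 83  — repeats 83 (not base-4 4-happy)
34: 34 → 32 → 16 → 1  — reaches 1 (base-4 4-happy)

62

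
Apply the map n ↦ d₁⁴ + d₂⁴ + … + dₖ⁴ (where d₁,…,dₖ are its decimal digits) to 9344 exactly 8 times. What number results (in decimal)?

9344 → 9⁴ + 3⁴ + 4⁴ + 4⁴ = 7154
7154 → 7⁴ + 1⁴ + 5⁴ + 4⁴ = 3283
3283 → 3⁴ + 2⁴ + 8⁴ + 3⁴ = 4274
4274 → 4⁴ + 2⁴ + 7⁴ + 4⁴ = 2929
2929 → 2⁴ + 9⁴ + 2⁴ + 9⁴ = 13154
13154 → 1⁴ + 3⁴ + 1⁴ + 5⁴ + 4⁴ = 964
964 → 9⁴ + 6⁴ + 4⁴ = 8113
8113 → 8⁴ + 1⁴ + 1⁴ + 3⁴ = 4179

4179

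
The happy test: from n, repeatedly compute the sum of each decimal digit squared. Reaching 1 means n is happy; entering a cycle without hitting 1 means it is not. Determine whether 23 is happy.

23 → 2² + 3² = 13
13 → 1² + 3² = 10
10 → 1² + 0² = 1  — reached 1.

happy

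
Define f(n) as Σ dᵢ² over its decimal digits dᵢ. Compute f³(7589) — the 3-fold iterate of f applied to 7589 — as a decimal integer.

7589 → 7² + 5² + 8² + 9² = 219
219 → 2² + 1² + 9² = 86
86 → 8² + 6² = 100

100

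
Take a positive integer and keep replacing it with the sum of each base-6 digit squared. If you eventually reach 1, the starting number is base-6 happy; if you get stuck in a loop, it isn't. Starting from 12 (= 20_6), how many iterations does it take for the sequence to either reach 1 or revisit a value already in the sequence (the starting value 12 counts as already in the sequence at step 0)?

11

12 = (2,0)_6 → 2² + 0² = 4 + 0 = 4
4 = (4)_6 → 4² = 16
16 = (2,4)_6 → 2² + 4² = 4 + 16 = 20
20 = (3,2)_6 → 3² + 2² = 9 + 4 = 13
13 = (2,1)_6 → 2² + 1² = 4 + 1 = 5
5 = (5)_6 → 5² = 25
25 = (4,1)_6 → 4² + 1² = 16 + 1 = 17
17 = (2,5)_6 → 2² + 5² = 4 + 25 = 29
29 = (4,5)_6 → 4² + 5² = 16 + 25 = 41
41 = (1,0,5)_6 → 1² + 0² + 5² = 1 + 0 + 25 = 26
26 = (4,2)_6 → 4² + 2² = 16 + 4 = 20  — 20 repeats.
That took 11 steps.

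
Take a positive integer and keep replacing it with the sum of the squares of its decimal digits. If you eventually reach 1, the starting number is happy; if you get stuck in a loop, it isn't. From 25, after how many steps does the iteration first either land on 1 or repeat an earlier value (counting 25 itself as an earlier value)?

25 → 2² + 5² = 4 + 25 = 29
29 → 2² + 9² = 4 + 81 = 85
85 → 8² + 5² = 64 + 25 = 89
89 → 8² + 9² = 64 + 81 = 145
145 → 1² + 4² + 5² = 1 + 16 + 25 = 42
42 → 4² + 2² = 16 + 4 = 20
20 → 2² + 0² = 4 + 0 = 4
4 → 4² = 16
16 → 1² + 6² = 1 + 36 = 37
37 → 3² + 7² = 9 + 49 = 58
58 → 5² + 8² = 25 + 64 = 89  — 89 repeats.
That took 11 steps.

11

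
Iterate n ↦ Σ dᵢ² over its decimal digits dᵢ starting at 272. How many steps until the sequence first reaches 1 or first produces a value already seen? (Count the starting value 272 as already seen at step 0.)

272 → 2² + 7² + 2² = 57
57 → 5² + 7² = 74
74 → 7² + 4² = 65
65 → 6² + 5² = 61
61 → 6² + 1² = 37
37 → 3² + 7² = 58
58 → 5² + 8² = 89
89 → 8² + 9² = 145
145 → 1² + 4² + 5² = 42
42 → 4² + 2² = 20
20 → 2² + 0² = 4
4 → 4² = 16
16 → 1² + 6² = 37  — 37 repeats.
That took 13 steps.

13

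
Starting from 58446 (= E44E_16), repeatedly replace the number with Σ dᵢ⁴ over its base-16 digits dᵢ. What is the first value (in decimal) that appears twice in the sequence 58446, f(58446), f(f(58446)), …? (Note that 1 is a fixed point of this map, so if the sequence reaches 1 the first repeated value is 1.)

7939

58446 = (14,4,4,14)_16 → 14⁴ + 4⁴ + 4⁴ + 14⁴ = 77344
77344 = (1,2,14,2,0)_16 → 1⁴ + 2⁴ + 14⁴ + 2⁴ + 0⁴ = 38449
38449 = (9,6,3,1)_16 → 9⁴ + 6⁴ + 3⁴ + 1⁴ = 7939
7939 = (1,15,0,3)_16 → 1⁴ + 15⁴ + 0⁴ + 3⁴ = 50707
50707 = (12,6,1,3)_16 → 12⁴ + 6⁴ + 1⁴ + 3⁴ = 22114
22114 = (5,6,6,2)_16 → 5⁴ + 6⁴ + 6⁴ + 2⁴ = 3233
3233 = (12,10,1)_16 → 12⁴ + 10⁴ + 1⁴ = 30737
30737 = (7,8,1,1)_16 → 7⁴ + 8⁴ + 1⁴ + 1⁴ = 6499
6499 = (1,9,6,3)_16 → 1⁴ + 9⁴ + 6⁴ + 3⁴ = 7939  — 7939 already appeared earlier.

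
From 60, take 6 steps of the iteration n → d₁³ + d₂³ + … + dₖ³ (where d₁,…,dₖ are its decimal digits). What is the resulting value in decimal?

60 → 6³ + 0³ = 216 + 0 = 216
216 → 2³ + 1³ + 6³ = 8 + 1 + 216 = 225
225 → 2³ + 2³ + 5³ = 8 + 8 + 125 = 141
141 → 1³ + 4³ + 1³ = 1 + 64 + 1 = 66
66 → 6³ + 6³ = 216 + 216 = 432
432 → 4³ + 3³ + 2³ = 64 + 27 + 8 = 99

99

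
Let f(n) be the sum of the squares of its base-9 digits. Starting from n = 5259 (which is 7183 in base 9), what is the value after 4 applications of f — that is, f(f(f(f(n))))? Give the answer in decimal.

5259 = (7,1,8,3)_9 → 7² + 1² + 8² + 3² = 49 + 1 + 64 + 9 = 123
123 = (1,4,6)_9 → 1² + 4² + 6² = 1 + 16 + 36 = 53
53 = (5,8)_9 → 5² + 8² = 25 + 64 = 89
89 = (1,0,8)_9 → 1² + 0² + 8² = 1 + 0 + 64 = 65

65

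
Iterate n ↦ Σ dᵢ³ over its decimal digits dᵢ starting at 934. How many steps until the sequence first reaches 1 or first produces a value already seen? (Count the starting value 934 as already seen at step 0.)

934 → 820
820 → 520
520 → 133
133 → 55
55 → 250
250 → 133  — 133 repeats.
That took 6 steps.

6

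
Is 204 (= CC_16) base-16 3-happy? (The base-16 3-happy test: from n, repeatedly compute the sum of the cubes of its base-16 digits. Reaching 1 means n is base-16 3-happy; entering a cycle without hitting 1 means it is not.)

204 = (12,12)_16 → 12³ + 12³ = 1728 + 1728 = 3456
3456 = (13,8,0)_16 → 13³ + 8³ + 0³ = 2197 + 512 + 0 = 2709
2709 = (10,9,5)_16 → 10³ + 9³ + 5³ = 1000 + 729 + 125 = 1854
1854 = (7,3,14)_16 → 7³ + 3³ + 14³ = 343 + 27 + 2744 = 3114
3114 = (12,2,10)_16 → 12³ + 2³ + 10³ = 1728 + 8 + 1000 = 2736
2736 = (10,11,0)_16 → 10³ + 11³ + 0³ = 1000 + 1331 + 0 = 2331
2331 = (9,1,11)_16 → 9³ + 1³ + 11³ = 729 + 1 + 1331 = 2061
2061 = (8,0,13)_16 → 8³ + 0³ + 13³ = 512 + 0 + 2197 = 2709  — 2709 already seen; the sequence cycles without reaching 1.

not base-16 3-happy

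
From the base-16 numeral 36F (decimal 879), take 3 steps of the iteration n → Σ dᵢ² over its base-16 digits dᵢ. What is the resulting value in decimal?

879 = (3,6,15)_16 → 3² + 6² + 15² = 9 + 36 + 225 = 270
270 = (1,0,14)_16 → 1² + 0² + 14² = 1 + 0 + 196 = 197
197 = (12,5)_16 → 12² + 5² = 144 + 25 = 169

169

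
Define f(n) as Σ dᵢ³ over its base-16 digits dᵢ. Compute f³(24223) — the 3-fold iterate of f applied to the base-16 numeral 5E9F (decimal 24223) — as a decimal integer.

5005

24223 = (5,14,9,15)_16 → 5³ + 14³ + 9³ + 15³ = 125 + 2744 + 729 + 3375 = 6973
6973 = (1,11,3,13)_16 → 1³ + 11³ + 3³ + 13³ = 1 + 1331 + 27 + 2197 = 3556
3556 = (13,14,4)_16 → 13³ + 14³ + 4³ = 2197 + 2744 + 64 = 5005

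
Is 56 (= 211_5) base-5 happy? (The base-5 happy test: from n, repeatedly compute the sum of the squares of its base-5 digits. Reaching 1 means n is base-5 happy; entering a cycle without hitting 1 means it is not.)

56 = (2,1,1)_5 → 2² + 1² + 1² = 6
6 = (1,1)_5 → 1² + 1² = 2
2 = (2)_5 → 2² = 4
4 = (4)_5 → 4² = 16
16 = (3,1)_5 → 3² + 1² = 10
10 = (2,0)_5 → 2² + 0² = 4  — 4 already seen; the sequence cycles without reaching 1.

not base-5 happy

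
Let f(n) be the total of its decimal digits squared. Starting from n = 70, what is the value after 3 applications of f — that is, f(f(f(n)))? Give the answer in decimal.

130

70 → 7² + 0² = 49 + 0 = 49
49 → 4² + 9² = 16 + 81 = 97
97 → 9² + 7² = 81 + 49 = 130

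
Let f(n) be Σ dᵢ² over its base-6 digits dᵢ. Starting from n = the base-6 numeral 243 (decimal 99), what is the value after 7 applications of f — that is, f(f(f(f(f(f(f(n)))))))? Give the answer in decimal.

25

99 = (2,4,3)_6 → 29
29 = (4,5)_6 → 41
41 = (1,0,5)_6 → 26
26 = (4,2)_6 → 20
20 = (3,2)_6 → 13
13 = (2,1)_6 → 5
5 = (5)_6 → 25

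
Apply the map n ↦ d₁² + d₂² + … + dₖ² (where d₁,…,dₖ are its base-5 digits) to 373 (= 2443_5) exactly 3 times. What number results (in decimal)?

373 = (2,4,4,3)_5 → 2² + 4² + 4² + 3² = 45
45 = (1,4,0)_5 → 1² + 4² + 0² = 17
17 = (3,2)_5 → 3² + 2² = 13

13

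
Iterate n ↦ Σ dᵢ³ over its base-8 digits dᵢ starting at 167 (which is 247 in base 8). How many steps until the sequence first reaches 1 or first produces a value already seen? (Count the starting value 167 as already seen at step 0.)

12

167 = (2,4,7)_8 → 415
415 = (6,3,7)_8 → 586
586 = (1,1,1,2)_8 → 11
11 = (1,3)_8 → 28
28 = (3,4)_8 → 91
91 = (1,3,3)_8 → 55
55 = (6,7)_8 → 559
559 = (1,0,5,7)_8 → 469
469 = (7,2,5)_8 → 476
476 = (7,3,4)_8 → 434
434 = (6,6,2)_8 → 440
440 = (6,7,0)_8 → 559  — 559 repeats.
That took 12 steps.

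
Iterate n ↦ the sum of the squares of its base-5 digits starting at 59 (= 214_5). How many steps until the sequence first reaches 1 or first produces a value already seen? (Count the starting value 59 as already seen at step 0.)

4

59 = (2,1,4)_5 → 2² + 1² + 4² = 21
21 = (4,1)_5 → 4² + 1² = 17
17 = (3,2)_5 → 3² + 2² = 13
13 = (2,3)_5 → 2² + 3² = 13  — 13 repeats.
That took 4 steps.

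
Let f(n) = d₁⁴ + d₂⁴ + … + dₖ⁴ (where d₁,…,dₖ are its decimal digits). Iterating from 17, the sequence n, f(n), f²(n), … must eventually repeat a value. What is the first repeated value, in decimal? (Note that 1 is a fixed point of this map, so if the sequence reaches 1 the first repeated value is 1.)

8208

17 → 1⁴ + 7⁴ = 1 + 2401 = 2402
2402 → 2⁴ + 4⁴ + 0⁴ + 2⁴ = 16 + 256 + 0 + 16 = 288
288 → 2⁴ + 8⁴ + 8⁴ = 16 + 4096 + 4096 = 8208
8208 → 8⁴ + 2⁴ + 0⁴ + 8⁴ = 4096 + 16 + 0 + 4096 = 8208  — 8208 already appeared earlier.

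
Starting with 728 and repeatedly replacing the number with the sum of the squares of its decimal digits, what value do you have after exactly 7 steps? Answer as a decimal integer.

58

728 → 117
117 → 51
51 → 26
26 → 40
40 → 16
16 → 37
37 → 58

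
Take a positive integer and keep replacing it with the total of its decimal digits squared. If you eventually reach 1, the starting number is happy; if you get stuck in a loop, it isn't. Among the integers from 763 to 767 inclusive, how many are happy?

763: 763 → 94 → 97 → 130 → 10 → 1  — happy
764: 764 → 101 → 2 → 4 → 16 → 37 → 58 → 89 → 145 → 42 → 20 → 4  — not happy
765: 765 → 110 → 2 → 4 → 16 → 37 → 58 → 89 → 145 → 42 → 20 → 4  — not happy
766: 766 → 121 → 6 → 36 → 45 → 41 → 17 → 50 → 25 → 29 → 85 → 89 → 145 → 42 → 20 → 4 → 16 → 37 → 58 → 89  — not happy
767: 767 → 134 → 26 → 40 → 16 → 37 → 58 → 89 → 145 → 42 → 20 → 4 → 16  — not happy
happy: 763

1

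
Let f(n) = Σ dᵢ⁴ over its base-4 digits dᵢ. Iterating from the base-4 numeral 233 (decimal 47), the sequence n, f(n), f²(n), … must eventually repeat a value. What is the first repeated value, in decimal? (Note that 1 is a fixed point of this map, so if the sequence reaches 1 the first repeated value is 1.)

47 = (2,3,3)_4 → 178
178 = (2,3,0,2)_4 → 113
113 = (1,3,0,1)_4 → 83
83 = (1,1,0,3)_4 → 83  — 83 already appeared earlier.

83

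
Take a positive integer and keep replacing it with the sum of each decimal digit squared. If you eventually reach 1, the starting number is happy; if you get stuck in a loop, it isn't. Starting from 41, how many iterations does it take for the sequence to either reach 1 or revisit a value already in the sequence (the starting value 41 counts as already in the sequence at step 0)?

41 → 4² + 1² = 17
17 → 1² + 7² = 50
50 → 5² + 0² = 25
25 → 2² + 5² = 29
29 → 2² + 9² = 85
85 → 8² + 5² = 89
89 → 8² + 9² = 145
145 → 1² + 4² + 5² = 42
42 → 4² + 2² = 20
20 → 2² + 0² = 4
4 → 4² = 16
16 → 1² + 6² = 37
37 → 3² + 7² = 58
58 → 5² + 8² = 89  — 89 repeats.
That took 14 steps.

14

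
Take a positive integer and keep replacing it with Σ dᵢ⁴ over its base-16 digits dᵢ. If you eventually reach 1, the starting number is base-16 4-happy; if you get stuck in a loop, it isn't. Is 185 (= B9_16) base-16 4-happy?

185 = (11,9)_16 → 21202
21202 = (5,2,13,2)_16 → 29218
29218 = (7,2,2,2)_16 → 2449
2449 = (9,9,1)_16 → 13123
13123 = (3,3,4,3)_16 → 499
499 = (1,15,3)_16 → 50707
50707 = (12,6,1,3)_16 → 22114
22114 = (5,6,6,2)_16 → 3233
3233 = (12,10,1)_16 → 30737
30737 = (7,8,1,1)_16 → 6499
6499 = (1,9,6,3)_16 → 7939
7939 = (1,15,0,3)_16 → 50707  — 50707 already seen; the sequence cycles without reaching 1.

not base-16 4-happy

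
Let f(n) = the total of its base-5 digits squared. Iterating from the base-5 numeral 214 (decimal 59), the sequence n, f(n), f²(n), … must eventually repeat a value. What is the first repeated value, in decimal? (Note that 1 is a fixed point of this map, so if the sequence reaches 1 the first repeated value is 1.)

59 = (2,1,4)_5 → 2² + 1² + 4² = 21
21 = (4,1)_5 → 4² + 1² = 17
17 = (3,2)_5 → 3² + 2² = 13
13 = (2,3)_5 → 2² + 3² = 13  — 13 already appeared earlier.

13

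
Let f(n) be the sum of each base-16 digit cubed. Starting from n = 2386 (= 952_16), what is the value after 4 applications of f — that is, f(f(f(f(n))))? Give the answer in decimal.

1456

2386 = (9,5,2)_16 → 9³ + 5³ + 2³ = 862
862 = (3,5,14)_16 → 3³ + 5³ + 14³ = 2896
2896 = (11,5,0)_16 → 11³ + 5³ + 0³ = 1456
1456 = (5,11,0)_16 → 5³ + 11³ + 0³ = 1456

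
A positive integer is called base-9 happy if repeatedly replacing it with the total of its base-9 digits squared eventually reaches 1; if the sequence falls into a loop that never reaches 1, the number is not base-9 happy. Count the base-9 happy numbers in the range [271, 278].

271: 271 → 19 → 5 → 25 → 53 → 89 → 65 → 53  — not base-9 happy
272: 272 → 22 → 20 → 8 → 64 → 50 → 50  — not base-9 happy
273: 273 → 27 → 9 → 1  — base-9 happy
274: 274 → 34 → 58 → 52 → 74 → 68 → 74  — not base-9 happy
275: 275 → 43 → 65 → 53 → 89 → 65  — not base-9 happy
276: 276 → 54 → 36 → 16 → 50 → 50  — not base-9 happy
277: 277 → 67 → 65 → 53 → 89 → 65  — not base-9 happy
278: 278 → 82 → 2 → 4 → 16 → 50 → 50  — not base-9 happy
base-9 happy: 273

1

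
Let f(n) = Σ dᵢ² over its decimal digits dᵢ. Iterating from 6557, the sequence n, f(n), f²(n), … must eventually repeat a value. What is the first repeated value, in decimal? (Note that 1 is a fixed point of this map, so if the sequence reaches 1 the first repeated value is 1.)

6557 → 135
135 → 35
35 → 34
34 → 25
25 → 29
29 → 85
85 → 89
89 → 145
145 → 42
42 → 20
20 → 4
4 → 16
16 → 37
37 → 58
58 → 89  — 89 already appeared earlier.

89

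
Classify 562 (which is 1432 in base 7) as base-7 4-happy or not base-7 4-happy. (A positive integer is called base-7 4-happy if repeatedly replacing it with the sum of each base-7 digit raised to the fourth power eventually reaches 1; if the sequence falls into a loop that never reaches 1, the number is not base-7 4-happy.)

not base-7 4-happy

562 = (1,4,3,2)_7 → 1⁴ + 4⁴ + 3⁴ + 2⁴ = 1 + 256 + 81 + 16 = 354
354 = (1,0,1,4)_7 → 1⁴ + 0⁴ + 1⁴ + 4⁴ = 1 + 0 + 1 + 256 = 258
258 = (5,1,6)_7 → 5⁴ + 1⁴ + 6⁴ = 625 + 1 + 1296 = 1922
1922 = (5,4,1,4)_7 → 5⁴ + 4⁴ + 1⁴ + 4⁴ = 625 + 256 + 1 + 256 = 1138
1138 = (3,2,1,4)_7 → 3⁴ + 2⁴ + 1⁴ + 4⁴ = 81 + 16 + 1 + 256 = 354  — 354 already seen; the sequence cycles without reaching 1.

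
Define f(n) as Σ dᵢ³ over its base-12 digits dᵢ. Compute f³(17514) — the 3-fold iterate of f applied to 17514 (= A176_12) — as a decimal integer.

1514

17514 = (10,1,7,6)_12 → 10³ + 1³ + 7³ + 6³ = 1560
1560 = (10,10,0)_12 → 10³ + 10³ + 0³ = 2000
2000 = (1,1,10,8)_12 → 1³ + 1³ + 10³ + 8³ = 1514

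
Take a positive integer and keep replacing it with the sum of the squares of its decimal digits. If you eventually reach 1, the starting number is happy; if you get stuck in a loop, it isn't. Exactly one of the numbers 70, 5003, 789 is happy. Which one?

70: 70 → 49 → 97 → 130 → 10 → 1  — reaches 1 (happy)
5003: 5003 → 34 → 25 → 29 → 85 → 89 → 145 → 42 → 20 → 4 → 16 → 37 → 58 → 89  — repeats 89 (not happy)
789: 789 → 194 → 98 → 145 → 42 → 20 → 4 → 16 → 37 → 58 → 89 → 145  — repeats 145 (not happy)

70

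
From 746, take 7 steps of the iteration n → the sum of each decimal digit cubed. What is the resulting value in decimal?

371

746 → 7³ + 4³ + 6³ = 343 + 64 + 216 = 623
623 → 6³ + 2³ + 3³ = 216 + 8 + 27 = 251
251 → 2³ + 5³ + 1³ = 8 + 125 + 1 = 134
134 → 1³ + 3³ + 4³ = 1 + 27 + 64 = 92
92 → 9³ + 2³ = 729 + 8 = 737
737 → 7³ + 3³ + 7³ = 343 + 27 + 343 = 713
713 → 7³ + 1³ + 3³ = 343 + 1 + 27 = 371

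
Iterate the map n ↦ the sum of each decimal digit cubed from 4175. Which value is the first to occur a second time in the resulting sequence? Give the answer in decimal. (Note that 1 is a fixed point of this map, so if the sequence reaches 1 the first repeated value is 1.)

4175 → 4³ + 1³ + 7³ + 5³ = 533
533 → 5³ + 3³ + 3³ = 179
179 → 1³ + 7³ + 9³ = 1073
1073 → 1³ + 0³ + 7³ + 3³ = 371
371 → 3³ + 7³ + 1³ = 371  — 371 already appeared earlier.

371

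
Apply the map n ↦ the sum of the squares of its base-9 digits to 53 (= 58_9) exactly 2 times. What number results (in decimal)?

53 = (5,8)_9 → 5² + 8² = 89
89 = (1,0,8)_9 → 1² + 0² + 8² = 65

65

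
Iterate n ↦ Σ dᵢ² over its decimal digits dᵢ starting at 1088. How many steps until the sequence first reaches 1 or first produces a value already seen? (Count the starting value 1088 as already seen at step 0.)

4

1088 → 1² + 0² + 8² + 8² = 129
129 → 1² + 2² + 9² = 86
86 → 8² + 6² = 100
100 → 1² + 0² + 0² = 1  — reached 1.
That took 4 steps.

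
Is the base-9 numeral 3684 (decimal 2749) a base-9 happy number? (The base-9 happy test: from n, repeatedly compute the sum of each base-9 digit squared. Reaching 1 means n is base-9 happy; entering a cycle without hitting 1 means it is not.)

2749 = (3,6,8,4)_9 → 125
125 = (1,4,8)_9 → 81
81 = (1,0,0)_9 → 1  — reached 1.

base-9 happy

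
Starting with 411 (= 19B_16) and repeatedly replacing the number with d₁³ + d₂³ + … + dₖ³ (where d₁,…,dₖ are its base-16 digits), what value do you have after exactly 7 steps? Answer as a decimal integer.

411 = (1,9,11)_16 → 2061
2061 = (8,0,13)_16 → 2709
2709 = (10,9,5)_16 → 1854
1854 = (7,3,14)_16 → 3114
3114 = (12,2,10)_16 → 2736
2736 = (10,11,0)_16 → 2331
2331 = (9,1,11)_16 → 2061

2061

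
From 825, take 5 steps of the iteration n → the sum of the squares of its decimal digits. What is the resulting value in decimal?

61

825 → 8² + 2² + 5² = 64 + 4 + 25 = 93
93 → 9² + 3² = 81 + 9 = 90
90 → 9² + 0² = 81 + 0 = 81
81 → 8² + 1² = 64 + 1 = 65
65 → 6² + 5² = 36 + 25 = 61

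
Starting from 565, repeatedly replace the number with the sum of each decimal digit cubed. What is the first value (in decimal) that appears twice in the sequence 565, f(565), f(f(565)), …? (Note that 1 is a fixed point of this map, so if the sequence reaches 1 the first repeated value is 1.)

370

565 → 5³ + 6³ + 5³ = 125 + 216 + 125 = 466
466 → 4³ + 6³ + 6³ = 64 + 216 + 216 = 496
496 → 4³ + 9³ + 6³ = 64 + 729 + 216 = 1009
1009 → 1³ + 0³ + 0³ + 9³ = 1 + 0 + 0 + 729 = 730
730 → 7³ + 3³ + 0³ = 343 + 27 + 0 = 370
370 → 3³ + 7³ + 0³ = 27 + 343 + 0 = 370  — 370 already appeared earlier.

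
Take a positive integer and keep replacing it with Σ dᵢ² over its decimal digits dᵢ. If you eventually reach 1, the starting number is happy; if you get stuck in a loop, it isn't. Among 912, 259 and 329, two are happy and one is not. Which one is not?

912: 912 → 86 → 100 → 1  — reaches 1 (happy)
259: 259 → 110 → 2 → 4 → 16 → 37 → 58 → 89 → 145 → 42 → 20 → 4  — repeats 4 (not happy)
329: 329 → 94 → 97 → 130 → 10 → 1  — reaches 1 (happy)

259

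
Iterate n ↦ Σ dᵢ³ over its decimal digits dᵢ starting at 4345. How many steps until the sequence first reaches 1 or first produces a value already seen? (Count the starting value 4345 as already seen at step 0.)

4345 → 4³ + 3³ + 4³ + 5³ = 280
280 → 2³ + 8³ + 0³ = 520
520 → 5³ + 2³ + 0³ = 133
133 → 1³ + 3³ + 3³ = 55
55 → 5³ + 5³ = 250
250 → 2³ + 5³ + 0³ = 133  — 133 repeats.
That took 6 steps.

6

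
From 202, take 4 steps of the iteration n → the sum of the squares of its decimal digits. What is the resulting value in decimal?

29

202 → 2² + 0² + 2² = 8
8 → 8² = 64
64 → 6² + 4² = 52
52 → 5² + 2² = 29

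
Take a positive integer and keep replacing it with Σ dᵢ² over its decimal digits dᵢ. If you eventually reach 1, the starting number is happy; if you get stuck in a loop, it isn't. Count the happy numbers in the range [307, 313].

307: 307 → 58 → 89 → 145 → 42 → 20 → 4 → 16 → 37 → 58  (repeats 58)
308: 308 → 73 → 58 → 89 → 145 → 42 → 20 → 4 → 16 → 37 → 58  (repeats 58)
309: 309 → 90 → 81 → 65 → 61 → 37 → 58 → 89 → 145 → 42 → 20 → 4 → 16 → 37  (repeats 37)
310: 310 → 10 → 1  (reaches 1)
311: 311 → 11 → 2 → 4 → 16 → 37 → 58 → 89 → 145 → 42 → 20 → 4  (repeats 4)
312: 312 → 14 → 17 → 50 → 25 → 29 → 85 → 89 → 145 → 42 → 20 → 4 → 16 → 37 → 58 → 89  (repeats 89)
313: 313 → 19 → 82 → 68 → 100 → 1  (reaches 1)
happy: 310, 313

2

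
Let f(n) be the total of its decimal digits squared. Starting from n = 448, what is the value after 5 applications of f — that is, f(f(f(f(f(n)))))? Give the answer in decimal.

448 → 4² + 4² + 8² = 96
96 → 9² + 6² = 117
117 → 1² + 1² + 7² = 51
51 → 5² + 1² = 26
26 → 2² + 6² = 40

40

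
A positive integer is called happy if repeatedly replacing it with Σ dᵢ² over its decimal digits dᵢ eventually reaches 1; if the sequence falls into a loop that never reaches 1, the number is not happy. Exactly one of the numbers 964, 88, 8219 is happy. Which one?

964

964: 964 → 133 → 19 → 82 → 68 → 100 → 1  — reaches 1 (happy)
88: 88 → 128 → 69 → 117 → 51 → 26 → 40 → 16 → 37 → 58 → 89 → 145 → 42 → 20 → 4 → 16  — repeats 16 (not happy)
8219: 8219 → 150 → 26 → 40 → 16 → 37 → 58 → 89 → 145 → 42 → 20 → 4 → 16  — repeats 16 (not happy)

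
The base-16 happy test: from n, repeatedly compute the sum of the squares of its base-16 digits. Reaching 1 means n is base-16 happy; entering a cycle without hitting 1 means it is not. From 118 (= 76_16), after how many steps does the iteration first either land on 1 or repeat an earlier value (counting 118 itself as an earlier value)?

7

118 = (7,6)_16 → 7² + 6² = 85
85 = (5,5)_16 → 5² + 5² = 50
50 = (3,2)_16 → 3² + 2² = 13
13 = (13)_16 → 13² = 169
169 = (10,9)_16 → 10² + 9² = 181
181 = (11,5)_16 → 11² + 5² = 146
146 = (9,2)_16 → 9² + 2² = 85  — 85 repeats.
That took 7 steps.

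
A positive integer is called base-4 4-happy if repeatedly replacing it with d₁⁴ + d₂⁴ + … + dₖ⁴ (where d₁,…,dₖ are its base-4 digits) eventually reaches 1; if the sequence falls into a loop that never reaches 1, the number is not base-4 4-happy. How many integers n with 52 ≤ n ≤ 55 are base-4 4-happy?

2

52: 52 → 82 → 18 → 17 → 2 → 16 → 1  (reaches 1)
53: 53 → 83 → 83  (repeats 83)
54: 54 → 98 → 33 → 17 → 2 → 16 → 1  (reaches 1)
55: 55 → 163 → 113 → 83 → 83  (repeats 83)
base-4 4-happy: 52, 54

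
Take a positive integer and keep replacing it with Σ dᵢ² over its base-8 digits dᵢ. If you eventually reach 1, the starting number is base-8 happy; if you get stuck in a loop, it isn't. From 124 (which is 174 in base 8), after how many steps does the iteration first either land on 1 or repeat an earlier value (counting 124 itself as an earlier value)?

5

124 = (1,7,4)_8 → 66
66 = (1,0,2)_8 → 5
5 = (5)_8 → 25
25 = (3,1)_8 → 10
10 = (1,2)_8 → 5  — 5 repeats.
That took 5 steps.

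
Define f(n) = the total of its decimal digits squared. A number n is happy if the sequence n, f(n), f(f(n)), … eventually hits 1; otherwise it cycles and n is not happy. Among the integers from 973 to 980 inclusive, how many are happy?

1

973: 973 → 139 → 91 → 82 → 68 → 100 → 1  (reaches 1)
974: 974 → 146 → 53 → 34 → 25 → 29 → 85 → 89 → 145 → 42 → 20 → 4 → 16 → 37 → 58 → 89  (repeats 89)
975: 975 → 155 → 51 → 26 → 40 → 16 → 37 → 58 → 89 → 145 → 42 → 20 → 4 → 16  (repeats 16)
976: 976 → 166 → 73 → 58 → 89 → 145 → 42 → 20 → 4 → 16 → 37 → 58  (repeats 58)
977: 977 → 179 → 131 → 11 → 2 → 4 → 16 → 37 → 58 → 89 → 145 → 42 → 20 → 4  (repeats 4)
978: 978 → 194 → 98 → 145 → 42 → 20 → 4 → 16 → 37 → 58 → 89 → 145  (repeats 145)
979: 979 → 211 → 6 → 36 → 45 → 41 → 17 → 50 → 25 → 29 → 85 → 89 → 145 → 42 → 20 → 4 → 16 → 37 → 58 → 89  (repeats 89)
980: 980 → 145 → 42 → 20 → 4 → 16 → 37 → 58 → 89 → 145  (repeats 145)
happy: 973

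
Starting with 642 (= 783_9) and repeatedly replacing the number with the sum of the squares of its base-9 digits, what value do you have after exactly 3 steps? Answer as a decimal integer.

52

642 = (7,8,3)_9 → 7² + 8² + 3² = 49 + 64 + 9 = 122
122 = (1,4,5)_9 → 1² + 4² + 5² = 1 + 16 + 25 = 42
42 = (4,6)_9 → 4² + 6² = 16 + 36 = 52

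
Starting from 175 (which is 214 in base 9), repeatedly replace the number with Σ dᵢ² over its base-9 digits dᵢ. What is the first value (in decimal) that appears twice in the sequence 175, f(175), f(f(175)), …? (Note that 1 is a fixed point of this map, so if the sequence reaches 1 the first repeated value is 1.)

65

175 = (2,1,4)_9 → 21
21 = (2,3)_9 → 13
13 = (1,4)_9 → 17
17 = (1,8)_9 → 65
65 = (7,2)_9 → 53
53 = (5,8)_9 → 89
89 = (1,0,8)_9 → 65  — 65 already appeared earlier.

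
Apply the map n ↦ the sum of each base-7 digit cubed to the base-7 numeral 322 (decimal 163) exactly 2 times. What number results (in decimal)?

163 = (3,2,2)_7 → 3³ + 2³ + 2³ = 27 + 8 + 8 = 43
43 = (6,1)_7 → 6³ + 1³ = 216 + 1 = 217

217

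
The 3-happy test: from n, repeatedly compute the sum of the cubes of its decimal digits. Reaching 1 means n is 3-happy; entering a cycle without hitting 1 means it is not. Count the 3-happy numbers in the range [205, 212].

1

205: 205 → 133 → 55 → 250 → 133  — not 3-happy
206: 206 → 224 → 80 → 512 → 134 → 92 → 737 → 713 → 371 → 371  — not 3-happy
207: 207 → 351 → 153 → 153  — not 3-happy
208: 208 → 520 → 133 → 55 → 250 → 133  — not 3-happy
209: 209 → 737 → 713 → 371 → 371  — not 3-happy
210: 210 → 9 → 729 → 1080 → 513 → 153 → 153  — not 3-happy
211: 211 → 10 → 1  — 3-happy
212: 212 → 17 → 344 → 155 → 251 → 134 → 92 → 737 → 713 → 371 → 371  — not 3-happy
3-happy: 211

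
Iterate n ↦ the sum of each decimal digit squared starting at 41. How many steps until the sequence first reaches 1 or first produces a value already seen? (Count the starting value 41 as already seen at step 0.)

14

41 → 4² + 1² = 17
17 → 1² + 7² = 50
50 → 5² + 0² = 25
25 → 2² + 5² = 29
29 → 2² + 9² = 85
85 → 8² + 5² = 89
89 → 8² + 9² = 145
145 → 1² + 4² + 5² = 42
42 → 4² + 2² = 20
20 → 2² + 0² = 4
4 → 4² = 16
16 → 1² + 6² = 37
37 → 3² + 7² = 58
58 → 5² + 8² = 89  — 89 repeats.
That took 14 steps.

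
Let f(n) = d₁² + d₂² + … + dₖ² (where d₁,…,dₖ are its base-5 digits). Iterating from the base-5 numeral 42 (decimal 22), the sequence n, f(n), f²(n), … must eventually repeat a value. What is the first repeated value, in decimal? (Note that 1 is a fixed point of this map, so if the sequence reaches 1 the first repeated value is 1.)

22 = (4,2)_5 → 4² + 2² = 20
20 = (4,0)_5 → 4² + 0² = 16
16 = (3,1)_5 → 3² + 1² = 10
10 = (2,0)_5 → 2² + 0² = 4
4 = (4)_5 → 4² = 16  — 16 already appeared earlier.

16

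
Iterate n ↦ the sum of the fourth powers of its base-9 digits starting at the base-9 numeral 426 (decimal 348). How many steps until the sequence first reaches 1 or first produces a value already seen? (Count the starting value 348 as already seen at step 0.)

11

348 = (4,2,6)_9 → 4⁴ + 2⁴ + 6⁴ = 256 + 16 + 1296 = 1568
1568 = (2,1,3,2)_9 → 2⁴ + 1⁴ + 3⁴ + 2⁴ = 16 + 1 + 81 + 16 = 114
114 = (1,3,6)_9 → 1⁴ + 3⁴ + 6⁴ = 1 + 81 + 1296 = 1378
1378 = (1,8,0,1)_9 → 1⁴ + 8⁴ + 0⁴ + 1⁴ = 1 + 4096 + 0 + 1 = 4098
4098 = (5,5,5,3)_9 → 5⁴ + 5⁴ + 5⁴ + 3⁴ = 625 + 625 + 625 + 81 = 1956
1956 = (2,6,1,3)_9 → 2⁴ + 6⁴ + 1⁴ + 3⁴ = 16 + 1296 + 1 + 81 = 1394
1394 = (1,8,1,8)_9 → 1⁴ + 8⁴ + 1⁴ + 8⁴ = 1 + 4096 + 1 + 4096 = 8194
8194 = (1,2,2,1,4)_9 → 1⁴ + 2⁴ + 2⁴ + 1⁴ + 4⁴ = 1 + 16 + 16 + 1 + 256 = 290
290 = (3,5,2)_9 → 3⁴ + 5⁴ + 2⁴ = 81 + 625 + 16 = 722
722 = (8,8,2)_9 → 8⁴ + 8⁴ + 2⁴ = 4096 + 4096 + 16 = 8208
8208 = (1,2,2,3,0)_9 → 1⁴ + 2⁴ + 2⁴ + 3⁴ + 0⁴ = 1 + 16 + 16 + 81 + 0 = 114  — 114 repeats.
That took 11 steps.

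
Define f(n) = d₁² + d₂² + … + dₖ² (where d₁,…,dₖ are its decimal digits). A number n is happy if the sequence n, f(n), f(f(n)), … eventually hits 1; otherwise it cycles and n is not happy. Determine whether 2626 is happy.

not happy

2626 → 2² + 6² + 2² + 6² = 80
80 → 8² + 0² = 64
64 → 6² + 4² = 52
52 → 5² + 2² = 29
29 → 2² + 9² = 85
85 → 8² + 5² = 89
89 → 8² + 9² = 145
145 → 1² + 4² + 5² = 42
42 → 4² + 2² = 20
20 → 2² + 0² = 4
4 → 4² = 16
16 → 1² + 6² = 37
37 → 3² + 7² = 58
58 → 5² + 8² = 89  — 89 already seen; the sequence cycles without reaching 1.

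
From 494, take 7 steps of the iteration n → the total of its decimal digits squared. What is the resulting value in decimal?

494 → 4² + 9² + 4² = 16 + 81 + 16 = 113
113 → 1² + 1² + 3² = 1 + 1 + 9 = 11
11 → 1² + 1² = 1 + 1 = 2
2 → 2² = 4
4 → 4² = 16
16 → 1² + 6² = 1 + 36 = 37
37 → 3² + 7² = 9 + 49 = 58

58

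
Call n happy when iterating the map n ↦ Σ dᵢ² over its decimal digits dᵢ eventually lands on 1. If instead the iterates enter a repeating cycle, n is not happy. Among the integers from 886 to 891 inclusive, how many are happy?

886: 886 → 164 → 53 → 34 → 25 → 29 → 85 → 89 → 145 → 42 → 20 → 4 → 16 → 37 → 58 → 89  — not happy
887: 887 → 177 → 99 → 162 → 41 → 17 → 50 → 25 → 29 → 85 → 89 → 145 → 42 → 20 → 4 → 16 → 37 → 58 → 89  — not happy
888: 888 → 192 → 86 → 100 → 1  — happy
889: 889 → 209 → 85 → 89 → 145 → 42 → 20 → 4 → 16 → 37 → 58 → 89  — not happy
890: 890 → 145 → 42 → 20 → 4 → 16 → 37 → 58 → 89 → 145  — not happy
891: 891 → 146 → 53 → 34 → 25 → 29 → 85 → 89 → 145 → 42 → 20 → 4 → 16 → 37 → 58 → 89  — not happy
happy: 888

1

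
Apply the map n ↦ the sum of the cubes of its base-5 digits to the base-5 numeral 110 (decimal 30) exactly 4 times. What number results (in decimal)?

30 = (1,1,0)_5 → 1³ + 1³ + 0³ = 1 + 1 + 0 = 2
2 = (2)_5 → 2³ = 8
8 = (1,3)_5 → 1³ + 3³ = 1 + 27 = 28
28 = (1,0,3)_5 → 1³ + 0³ + 3³ = 1 + 0 + 27 = 28

28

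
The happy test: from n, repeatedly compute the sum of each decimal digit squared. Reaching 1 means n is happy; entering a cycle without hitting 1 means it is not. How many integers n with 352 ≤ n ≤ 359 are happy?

1

352: 352 → 38 → 73 → 58 → 89 → 145 → 42 → 20 → 4 → 16 → 37 → 58  — not happy
353: 353 → 43 → 25 → 29 → 85 → 89 → 145 → 42 → 20 → 4 → 16 → 37 → 58 → 89  — not happy
354: 354 → 50 → 25 → 29 → 85 → 89 → 145 → 42 → 20 → 4 → 16 → 37 → 58 → 89  — not happy
355: 355 → 59 → 106 → 37 → 58 → 89 → 145 → 42 → 20 → 4 → 16 → 37  — not happy
356: 356 → 70 → 49 → 97 → 130 → 10 → 1  — happy
357: 357 → 83 → 73 → 58 → 89 → 145 → 42 → 20 → 4 → 16 → 37 → 58  — not happy
358: 358 → 98 → 145 → 42 → 20 → 4 → 16 → 37 → 58 → 89 → 145  — not happy
359: 359 → 115 → 27 → 53 → 34 → 25 → 29 → 85 → 89 → 145 → 42 → 20 → 4 → 16 → 37 → 58 → 89  — not happy
happy: 356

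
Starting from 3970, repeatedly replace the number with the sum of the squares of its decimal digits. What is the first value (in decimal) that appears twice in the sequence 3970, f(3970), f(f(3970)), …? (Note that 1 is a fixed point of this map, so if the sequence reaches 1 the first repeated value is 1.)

3970 → 3² + 9² + 7² + 0² = 9 + 81 + 49 + 0 = 139
139 → 1² + 3² + 9² = 1 + 9 + 81 = 91
91 → 9² + 1² = 81 + 1 = 82
82 → 8² + 2² = 64 + 4 = 68
68 → 6² + 8² = 36 + 64 = 100
100 → 1² + 0² + 0² = 1 + 0 + 0 = 1  — reached the fixed point 1.
1 → 1, so 1 is the first repeated value.

1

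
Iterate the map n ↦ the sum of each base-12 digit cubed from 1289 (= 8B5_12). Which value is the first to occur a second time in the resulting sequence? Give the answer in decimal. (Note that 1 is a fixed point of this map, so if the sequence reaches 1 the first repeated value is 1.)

1539

1289 = (8,11,5)_12 → 8³ + 11³ + 5³ = 512 + 1331 + 125 = 1968
1968 = (1,1,8,0)_12 → 1³ + 1³ + 8³ + 0³ = 1 + 1 + 512 + 0 = 514
514 = (3,6,10)_12 → 3³ + 6³ + 10³ = 27 + 216 + 1000 = 1243
1243 = (8,7,7)_12 → 8³ + 7³ + 7³ = 512 + 343 + 343 = 1198
1198 = (8,3,10)_12 → 8³ + 3³ + 10³ = 512 + 27 + 1000 = 1539
1539 = (10,8,3)_12 → 10³ + 8³ + 3³ = 1000 + 512 + 27 = 1539  — 1539 already appeared earlier.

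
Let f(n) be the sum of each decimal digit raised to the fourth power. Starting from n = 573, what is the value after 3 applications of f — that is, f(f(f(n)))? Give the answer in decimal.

4449

573 → 5⁴ + 7⁴ + 3⁴ = 625 + 2401 + 81 = 3107
3107 → 3⁴ + 1⁴ + 0⁴ + 7⁴ = 81 + 1 + 0 + 2401 = 2483
2483 → 2⁴ + 4⁴ + 8⁴ + 3⁴ = 16 + 256 + 4096 + 81 = 4449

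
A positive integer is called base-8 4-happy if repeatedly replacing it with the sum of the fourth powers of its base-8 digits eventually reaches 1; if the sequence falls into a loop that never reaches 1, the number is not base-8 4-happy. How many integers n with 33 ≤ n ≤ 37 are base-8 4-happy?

1

33: 33 → 257 → 257  — not base-8 4-happy
34: 34 → 272 → 272  — not base-8 4-happy
35: 35 → 337 → 642 → 33 → 257 → 257  — not base-8 4-happy
36: 36 → 512 → 1  — base-8 4-happy
37: 37 → 881 → 1923 → 1458 → 2624 → 626 → 1314 → 544 → 257 → 257  — not base-8 4-happy
base-8 4-happy: 36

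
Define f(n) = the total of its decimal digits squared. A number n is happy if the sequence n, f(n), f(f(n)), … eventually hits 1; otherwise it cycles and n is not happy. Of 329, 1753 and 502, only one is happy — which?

329

329: 329 → 94 → 97 → 130 → 10 → 1  — reaches 1 (happy)
1753: 1753 → 84 → 80 → 64 → 52 → 29 → 85 → 89 → 145 → 42 → 20 → 4 → 16 → 37 → 58 → 89  — repeats 89 (not happy)
502: 502 → 29 → 85 → 89 → 145 → 42 → 20 → 4 → 16 → 37 → 58 → 89  — repeats 89 (not happy)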